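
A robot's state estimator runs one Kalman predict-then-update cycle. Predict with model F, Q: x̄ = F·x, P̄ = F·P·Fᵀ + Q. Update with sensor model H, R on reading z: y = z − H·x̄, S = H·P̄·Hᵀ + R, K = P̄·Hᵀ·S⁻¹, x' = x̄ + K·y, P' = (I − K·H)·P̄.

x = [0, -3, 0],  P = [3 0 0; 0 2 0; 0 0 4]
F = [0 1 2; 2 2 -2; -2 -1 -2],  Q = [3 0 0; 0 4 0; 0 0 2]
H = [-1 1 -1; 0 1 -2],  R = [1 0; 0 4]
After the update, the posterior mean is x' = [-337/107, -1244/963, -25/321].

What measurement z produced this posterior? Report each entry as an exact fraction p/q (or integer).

z = [2, -1]

x̄ = F·x = [-3, -6, 3]
P̄ = F·P·Fᵀ + Q = [21 -12 -18; -12 40 0; -18 0 32]
S = H·P̄·Hᵀ + R = [82 80; 80 172]
K = P̄·Hᵀ·S⁻¹ = [-125/214 44/107; 718/963 -110/963; 113/321 -172/321]
x' − x̄ = [-16/107, 4534/963, -988/321] = K·y
y = (KᵀK)⁻¹·Kᵀ·(x' − x̄) = [8, 11]
z = y + H·x̄ = [8, 11] + [-6, -12] = [2, -1]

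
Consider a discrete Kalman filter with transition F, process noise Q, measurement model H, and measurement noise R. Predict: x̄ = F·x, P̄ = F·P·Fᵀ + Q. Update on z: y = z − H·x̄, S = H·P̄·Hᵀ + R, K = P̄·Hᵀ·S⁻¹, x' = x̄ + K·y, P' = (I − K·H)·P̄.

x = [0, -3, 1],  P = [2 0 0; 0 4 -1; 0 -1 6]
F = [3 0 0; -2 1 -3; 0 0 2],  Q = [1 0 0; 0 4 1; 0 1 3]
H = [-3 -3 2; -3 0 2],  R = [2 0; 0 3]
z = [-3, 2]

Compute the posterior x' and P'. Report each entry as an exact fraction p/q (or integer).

x̄ = F·x = [0, -6, 2]
P̄ = F·P·Fᵀ + Q = [19 -12 0; -12 76 -37; 0 -37 27]
y = z − H·x̄ = [-25, -2]
S = H·P̄·Hᵀ + R = [1193 393; 393 282]
K = P̄·Hᵀ·S⁻¹ = [5493/60659 -19916/60659; -20026/60659 59204/181977; 8436/60659 -141/60659]
x' = x̄ + K·y = [-97493/60659, 291680/181977, -89300/60659]
P' = (I − K·H)·P̄ = [132662/60659 -23578/60659 169119/60659; -23578/60659 99256/181977 -5765/60659; 169119/60659 -5765/60659 253467/60659]

x' = [-97493/60659, 291680/181977, -89300/60659]
P' = [132662/60659 -23578/60659 169119/60659; -23578/60659 99256/181977 -5765/60659; 169119/60659 -5765/60659 253467/60659]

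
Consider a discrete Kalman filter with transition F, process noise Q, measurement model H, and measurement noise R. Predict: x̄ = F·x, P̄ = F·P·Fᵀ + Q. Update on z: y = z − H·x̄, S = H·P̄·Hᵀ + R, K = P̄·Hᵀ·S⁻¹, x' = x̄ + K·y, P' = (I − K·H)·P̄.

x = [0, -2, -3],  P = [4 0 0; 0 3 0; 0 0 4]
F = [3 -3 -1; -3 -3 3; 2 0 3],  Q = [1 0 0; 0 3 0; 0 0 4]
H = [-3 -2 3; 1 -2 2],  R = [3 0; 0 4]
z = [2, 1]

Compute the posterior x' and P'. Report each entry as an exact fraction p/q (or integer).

x' = [-12441/9785, -54016/9785, -8505/1957]
P' = [26907/9785 196737/19570 90262/9785; 196737/19570 1828119/39140 80553/1957; 90262/9785 80553/1957 359604/9785]

x̄ = F·x = [9, -3, -9]
P̄ = F·P·Fᵀ + Q = [68 -21 12; -21 102 12; 12 12 56]
y = z − H·x̄ = [50, 4]
S = H·P̄·Hᵀ + R = [915 300; 300 740]
K = P̄·Hᵀ·S⁻¹ = [-2224/9785 5347/19570; -58/1957 -10161/39140; 832/9785 197/1957]
x' = x̄ + K·y = [-12441/9785, -54016/9785, -8505/1957]
P' = (I − K·H)·P̄ = [26907/9785 196737/19570 90262/9785; 196737/19570 1828119/39140 80553/1957; 90262/9785 80553/1957 359604/9785]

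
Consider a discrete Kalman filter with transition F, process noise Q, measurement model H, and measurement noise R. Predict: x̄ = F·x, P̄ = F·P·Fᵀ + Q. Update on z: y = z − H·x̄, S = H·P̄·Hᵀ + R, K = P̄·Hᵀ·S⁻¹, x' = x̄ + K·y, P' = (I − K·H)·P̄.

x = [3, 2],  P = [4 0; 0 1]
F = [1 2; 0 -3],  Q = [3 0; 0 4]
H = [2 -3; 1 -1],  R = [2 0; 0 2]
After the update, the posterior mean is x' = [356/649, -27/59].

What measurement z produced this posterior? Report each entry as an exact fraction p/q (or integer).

z = [3, -1]

x̄ = F·x = [7, -6]
P̄ = F·P·Fᵀ + Q = [11 -6; -6 13]
S = H·P̄·Hᵀ + R = [235 91; 91 38]
K = P̄·Hᵀ·S⁻¹ = [-27/649 355/649; -19/59 16/59]
x' − x̄ = [-4187/649, 327/59] = K·y
y = (KᵀK)⁻¹·Kᵀ·(x' − x̄) = [-29, -14]
z = y + H·x̄ = [-29, -14] + [32, 13] = [3, -1]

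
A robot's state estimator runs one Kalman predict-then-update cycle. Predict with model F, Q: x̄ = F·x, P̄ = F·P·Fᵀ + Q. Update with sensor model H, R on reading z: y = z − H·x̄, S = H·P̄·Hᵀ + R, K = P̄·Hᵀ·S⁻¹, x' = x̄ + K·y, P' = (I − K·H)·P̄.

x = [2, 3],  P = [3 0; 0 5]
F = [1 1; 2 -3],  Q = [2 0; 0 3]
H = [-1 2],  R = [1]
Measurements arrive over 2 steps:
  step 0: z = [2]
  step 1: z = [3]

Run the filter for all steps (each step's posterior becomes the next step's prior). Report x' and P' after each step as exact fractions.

step 0: x̄ = F·x = [5, -5]
step 0: P̄ = F·P·Fᵀ + Q = [10 -9; -9 60]
step 0: y = z − H·x̄ = [17]
step 0: S = H·P̄·Hᵀ + R = [287]
step 0: K = P̄·Hᵀ·S⁻¹ = [-4/41; 129/287]
step 0: x' = x̄ + K·y = [137/41, 758/287]
step 0: P' = (I − K·H)·P̄ = [298/41 147/41; 147/41 579/287]
step 1: x̄ = F·x = [1717/287, -356/287]
step 1: P̄ = F·P·Fᵀ + Q = [5297/287 1406/287; 1406/287 2068/287]
step 1: y = z − H·x̄ = [470/41]
step 1: S = H·P̄·Hᵀ + R = [1176/41]
step 1: K = P̄·Hᵀ·S⁻¹ = [-355/1176; 65/196]
step 1: x' = x̄ + K·y = [1483/588, 251/98]
step 1: P' = (I − K·H)·P̄ = [18631/1176 1523/196; 1523/196 397/98]

step 0: x' = [137/41, 758/287], P' = [298/41 147/41; 147/41 579/287]
step 1: x' = [1483/588, 251/98], P' = [18631/1176 1523/196; 1523/196 397/98]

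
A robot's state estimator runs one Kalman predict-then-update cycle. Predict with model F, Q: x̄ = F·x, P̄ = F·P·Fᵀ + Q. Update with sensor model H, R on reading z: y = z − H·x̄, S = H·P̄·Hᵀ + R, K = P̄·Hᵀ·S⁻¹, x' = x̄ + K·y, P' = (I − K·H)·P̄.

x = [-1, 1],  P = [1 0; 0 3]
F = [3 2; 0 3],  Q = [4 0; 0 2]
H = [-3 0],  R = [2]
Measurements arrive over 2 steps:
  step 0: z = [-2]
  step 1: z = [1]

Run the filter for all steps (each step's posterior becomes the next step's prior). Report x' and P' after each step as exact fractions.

step 0: x' = [148/227, 951/227], P' = [50/227 36/227; 36/227 3667/227]
step 1: x' = [-22341/74288, -138123/74288], P' = [8229/37144 11163/37144; 11163/37144 533981/37144]

step 0: x̄ = F·x = [-1, 3]
step 0: P̄ = F·P·Fᵀ + Q = [25 18; 18 29]
step 0: y = z − H·x̄ = [-5]
step 0: S = H·P̄·Hᵀ + R = [227]
step 0: K = P̄·Hᵀ·S⁻¹ = [-75/227; -54/227]
step 0: x' = x̄ + K·y = [148/227, 951/227]
step 0: P' = (I − K·H)·P̄ = [50/227 36/227; 36/227 3667/227]
step 1: x̄ = F·x = [2346/227, 2853/227]
step 1: P̄ = F·P·Fᵀ + Q = [16458/227 22326/227; 22326/227 33457/227]
step 1: y = z − H·x̄ = [7265/227]
step 1: S = H·P̄·Hᵀ + R = [148576/227]
step 1: K = P̄·Hᵀ·S⁻¹ = [-24687/74288; -33489/74288]
step 1: x' = x̄ + K·y = [-22341/74288, -138123/74288]
step 1: P' = (I − K·H)·P̄ = [8229/37144 11163/37144; 11163/37144 533981/37144]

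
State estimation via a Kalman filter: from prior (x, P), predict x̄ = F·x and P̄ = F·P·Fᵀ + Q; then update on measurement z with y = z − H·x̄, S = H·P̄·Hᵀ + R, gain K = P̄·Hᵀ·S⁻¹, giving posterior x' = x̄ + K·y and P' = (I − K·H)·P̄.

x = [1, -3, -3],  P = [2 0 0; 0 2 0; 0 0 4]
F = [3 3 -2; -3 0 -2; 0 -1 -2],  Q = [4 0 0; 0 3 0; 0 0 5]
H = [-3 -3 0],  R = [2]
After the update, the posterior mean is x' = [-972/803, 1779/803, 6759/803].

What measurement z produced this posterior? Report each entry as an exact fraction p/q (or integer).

x̄ = F·x = [0, 3, 9]
P̄ = F·P·Fᵀ + Q = [56 -2 10; -2 37 16; 10 16 23]
S = H·P̄·Hᵀ + R = [803]
K = P̄·Hᵀ·S⁻¹ = [-162/803; -105/803; -78/803]
x' − x̄ = [-972/803, -630/803, -468/803] = K·y
y = (KᵀK)⁻¹·Kᵀ·(x' − x̄) = [6]
z = y + H·x̄ = [6] + [-9] = [-3]

z = [-3]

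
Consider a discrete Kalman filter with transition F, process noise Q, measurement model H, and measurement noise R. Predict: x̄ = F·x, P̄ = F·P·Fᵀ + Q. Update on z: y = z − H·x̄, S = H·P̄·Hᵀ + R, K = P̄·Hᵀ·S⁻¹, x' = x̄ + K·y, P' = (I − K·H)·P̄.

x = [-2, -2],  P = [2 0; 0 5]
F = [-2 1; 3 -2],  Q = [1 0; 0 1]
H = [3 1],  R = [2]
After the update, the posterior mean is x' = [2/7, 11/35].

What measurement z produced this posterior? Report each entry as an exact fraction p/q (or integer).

x̄ = F·x = [2, -2]
P̄ = F·P·Fᵀ + Q = [14 -22; -22 39]
S = H·P̄·Hᵀ + R = [35]
K = P̄·Hᵀ·S⁻¹ = [4/7; -27/35]
x' − x̄ = [-12/7, 81/35] = K·y
y = (KᵀK)⁻¹·Kᵀ·(x' − x̄) = [-3]
z = y + H·x̄ = [-3] + [4] = [1]

z = [1]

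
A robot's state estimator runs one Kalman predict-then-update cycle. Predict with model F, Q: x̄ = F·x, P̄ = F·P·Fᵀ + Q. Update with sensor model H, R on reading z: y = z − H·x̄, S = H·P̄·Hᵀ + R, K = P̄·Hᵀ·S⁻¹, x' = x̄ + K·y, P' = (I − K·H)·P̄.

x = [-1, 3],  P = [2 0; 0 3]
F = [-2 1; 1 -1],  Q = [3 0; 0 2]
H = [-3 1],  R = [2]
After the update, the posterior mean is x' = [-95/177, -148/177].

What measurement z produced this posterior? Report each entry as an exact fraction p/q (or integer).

x̄ = F·x = [5, -4]
P̄ = F·P·Fᵀ + Q = [14 -7; -7 7]
S = H·P̄·Hᵀ + R = [177]
K = P̄·Hᵀ·S⁻¹ = [-49/177; 28/177]
x' − x̄ = [-980/177, 560/177] = K·y
y = (KᵀK)⁻¹·Kᵀ·(x' − x̄) = [20]
z = y + H·x̄ = [20] + [-19] = [1]

z = [1]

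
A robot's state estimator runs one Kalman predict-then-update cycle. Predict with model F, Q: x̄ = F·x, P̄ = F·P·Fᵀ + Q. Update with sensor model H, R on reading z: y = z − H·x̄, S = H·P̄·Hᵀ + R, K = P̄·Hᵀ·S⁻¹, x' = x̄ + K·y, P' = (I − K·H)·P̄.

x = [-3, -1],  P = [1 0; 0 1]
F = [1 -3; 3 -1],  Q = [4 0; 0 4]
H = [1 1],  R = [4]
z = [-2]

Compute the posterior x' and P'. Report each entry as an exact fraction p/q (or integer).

x' = [30/11, -58/11]
P' = [54/11 -34/11; -34/11 54/11]

x̄ = F·x = [0, -8]
P̄ = F·P·Fᵀ + Q = [14 6; 6 14]
y = z − H·x̄ = [6]
S = H·P̄·Hᵀ + R = [44]
K = P̄·Hᵀ·S⁻¹ = [5/11; 5/11]
x' = x̄ + K·y = [30/11, -58/11]
P' = (I − K·H)·P̄ = [54/11 -34/11; -34/11 54/11]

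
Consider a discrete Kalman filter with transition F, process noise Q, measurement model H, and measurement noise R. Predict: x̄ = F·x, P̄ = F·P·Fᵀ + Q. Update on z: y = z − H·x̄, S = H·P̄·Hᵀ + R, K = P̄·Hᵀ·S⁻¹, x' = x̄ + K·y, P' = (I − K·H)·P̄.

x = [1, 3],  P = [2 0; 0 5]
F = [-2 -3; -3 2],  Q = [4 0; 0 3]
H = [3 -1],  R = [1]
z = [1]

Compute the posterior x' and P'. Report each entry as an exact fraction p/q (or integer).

x̄ = F·x = [-11, 3]
P̄ = F·P·Fᵀ + Q = [57 -18; -18 41]
y = z − H·x̄ = [37]
S = H·P̄·Hᵀ + R = [663]
K = P̄·Hᵀ·S⁻¹ = [63/221; -95/663]
x' = x̄ + K·y = [-100/221, -1526/663]
P' = (I − K·H)·P̄ = [690/221 2007/221; 2007/221 18158/663]

x' = [-100/221, -1526/663]
P' = [690/221 2007/221; 2007/221 18158/663]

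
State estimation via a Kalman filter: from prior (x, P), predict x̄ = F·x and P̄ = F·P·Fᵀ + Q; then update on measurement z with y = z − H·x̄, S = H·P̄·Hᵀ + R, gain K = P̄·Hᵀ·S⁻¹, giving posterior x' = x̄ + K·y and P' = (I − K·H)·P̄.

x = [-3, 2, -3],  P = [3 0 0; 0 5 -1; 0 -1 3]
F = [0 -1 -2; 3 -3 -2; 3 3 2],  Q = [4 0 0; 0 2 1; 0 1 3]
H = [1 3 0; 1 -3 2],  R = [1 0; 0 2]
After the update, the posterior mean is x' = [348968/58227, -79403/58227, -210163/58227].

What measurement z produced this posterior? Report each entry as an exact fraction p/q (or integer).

z = [2, 3]

x̄ = F·x = [4, -9, -9]
P̄ = F·P·Fᵀ + Q = [17 19 -19; 19 74 -17; -19 -17 75]
S = H·P̄·Hᵀ + R = [798 -789; -789 999]
K = P̄·Hᵀ·S⁻¹ = [1376/19409 -1286/58227; 5974/19409 341/58227; 24556/58227 30002/58227]
x' − x̄ = [116060/58227, 444640/58227, 313880/58227] = K·y
y = (KᵀK)⁻¹·Kᵀ·(x' − x̄) = [25, -10]
z = y + H·x̄ = [25, -10] + [-23, 13] = [2, 3]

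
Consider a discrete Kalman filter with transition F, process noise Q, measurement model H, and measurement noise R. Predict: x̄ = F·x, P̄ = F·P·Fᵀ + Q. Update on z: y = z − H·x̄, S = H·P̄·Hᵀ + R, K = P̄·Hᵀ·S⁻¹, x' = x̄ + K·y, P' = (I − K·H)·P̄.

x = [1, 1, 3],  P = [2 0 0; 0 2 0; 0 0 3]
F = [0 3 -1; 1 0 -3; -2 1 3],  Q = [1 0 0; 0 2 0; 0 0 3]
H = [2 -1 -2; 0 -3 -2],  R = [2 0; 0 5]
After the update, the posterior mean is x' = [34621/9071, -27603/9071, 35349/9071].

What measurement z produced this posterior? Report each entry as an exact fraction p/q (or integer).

z = [3, 1]

x̄ = F·x = [0, -8, 8]
P̄ = F·P·Fᵀ + Q = [22 9 -3; 9 31 -31; -3 -31 40]
S = H·P̄·Hᵀ + R = [145 -37; -37 72]
K = P̄·Hᵀ·S⁻¹ = [2175/9071 -1528/9071; 2381/9071 -2682/9071; -3479/9071 -150/9071]
x' − x̄ = [34621/9071, 44965/9071, -37219/9071] = K·y
y = (KᵀK)⁻¹·Kᵀ·(x' − x̄) = [11, -7]
z = y + H·x̄ = [11, -7] + [-8, 8] = [3, 1]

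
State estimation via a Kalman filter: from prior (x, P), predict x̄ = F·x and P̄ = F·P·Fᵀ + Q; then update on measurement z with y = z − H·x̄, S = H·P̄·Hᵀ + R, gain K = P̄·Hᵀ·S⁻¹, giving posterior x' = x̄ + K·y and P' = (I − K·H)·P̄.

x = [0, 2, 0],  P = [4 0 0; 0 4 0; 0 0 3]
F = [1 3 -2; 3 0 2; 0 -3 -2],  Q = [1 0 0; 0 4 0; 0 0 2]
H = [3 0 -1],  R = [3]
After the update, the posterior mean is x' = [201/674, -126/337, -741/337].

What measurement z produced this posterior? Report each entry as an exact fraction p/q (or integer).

z = [3]

x̄ = F·x = [6, 0, -6]
P̄ = F·P·Fᵀ + Q = [53 0 -24; 0 52 -12; -24 -12 50]
S = H·P̄·Hᵀ + R = [674]
K = P̄·Hᵀ·S⁻¹ = [183/674; 6/337; -61/337]
x' − x̄ = [-3843/674, -126/337, 1281/337] = K·y
y = (KᵀK)⁻¹·Kᵀ·(x' − x̄) = [-21]
z = y + H·x̄ = [-21] + [24] = [3]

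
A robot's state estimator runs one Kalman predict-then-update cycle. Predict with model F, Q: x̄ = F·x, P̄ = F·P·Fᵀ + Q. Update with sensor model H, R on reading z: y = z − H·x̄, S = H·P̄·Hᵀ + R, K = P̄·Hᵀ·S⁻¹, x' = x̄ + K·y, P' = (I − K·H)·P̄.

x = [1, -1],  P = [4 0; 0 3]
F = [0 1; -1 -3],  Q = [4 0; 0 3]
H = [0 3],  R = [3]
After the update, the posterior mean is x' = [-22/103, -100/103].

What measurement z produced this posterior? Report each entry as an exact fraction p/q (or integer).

z = [-3]

x̄ = F·x = [-1, 2]
P̄ = F·P·Fᵀ + Q = [7 -9; -9 34]
S = H·P̄·Hᵀ + R = [309]
K = P̄·Hᵀ·S⁻¹ = [-9/103; 34/103]
x' − x̄ = [81/103, -306/103] = K·y
y = (KᵀK)⁻¹·Kᵀ·(x' − x̄) = [-9]
z = y + H·x̄ = [-9] + [6] = [-3]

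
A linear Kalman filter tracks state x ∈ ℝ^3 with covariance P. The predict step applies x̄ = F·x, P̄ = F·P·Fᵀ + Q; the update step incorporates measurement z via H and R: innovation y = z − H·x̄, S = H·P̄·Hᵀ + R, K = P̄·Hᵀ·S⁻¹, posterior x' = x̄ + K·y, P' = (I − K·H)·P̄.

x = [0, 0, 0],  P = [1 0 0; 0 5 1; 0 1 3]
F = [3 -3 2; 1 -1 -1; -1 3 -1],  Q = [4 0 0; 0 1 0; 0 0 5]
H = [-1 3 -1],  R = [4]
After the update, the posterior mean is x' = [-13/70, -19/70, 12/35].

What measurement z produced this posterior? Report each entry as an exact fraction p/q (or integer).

z = [-1]

x̄ = F·x = [0, 0, 0]
P̄ = F·P·Fᵀ + Q = [58 13 -45; 13 12 -15; -45 -15 48]
S = H·P̄·Hᵀ + R = [140]
K = P̄·Hᵀ·S⁻¹ = [13/70; 19/70; -12/35]
x' − x̄ = [-13/70, -19/70, 12/35] = K·y
y = (KᵀK)⁻¹·Kᵀ·(x' − x̄) = [-1]
z = y + H·x̄ = [-1] + [0] = [-1]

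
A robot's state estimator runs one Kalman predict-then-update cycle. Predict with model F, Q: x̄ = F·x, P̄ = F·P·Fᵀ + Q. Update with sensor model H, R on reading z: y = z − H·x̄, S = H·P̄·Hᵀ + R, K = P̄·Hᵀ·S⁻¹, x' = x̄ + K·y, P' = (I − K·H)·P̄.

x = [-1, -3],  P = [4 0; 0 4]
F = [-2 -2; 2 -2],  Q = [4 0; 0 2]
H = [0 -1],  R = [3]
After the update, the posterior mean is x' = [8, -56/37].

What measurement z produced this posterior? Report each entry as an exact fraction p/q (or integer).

z = [2]

x̄ = F·x = [8, 4]
P̄ = F·P·Fᵀ + Q = [36 0; 0 34]
S = H·P̄·Hᵀ + R = [37]
K = P̄·Hᵀ·S⁻¹ = [0; -34/37]
x' − x̄ = [0, -204/37] = K·y
y = (KᵀK)⁻¹·Kᵀ·(x' − x̄) = [6]
z = y + H·x̄ = [6] + [-4] = [2]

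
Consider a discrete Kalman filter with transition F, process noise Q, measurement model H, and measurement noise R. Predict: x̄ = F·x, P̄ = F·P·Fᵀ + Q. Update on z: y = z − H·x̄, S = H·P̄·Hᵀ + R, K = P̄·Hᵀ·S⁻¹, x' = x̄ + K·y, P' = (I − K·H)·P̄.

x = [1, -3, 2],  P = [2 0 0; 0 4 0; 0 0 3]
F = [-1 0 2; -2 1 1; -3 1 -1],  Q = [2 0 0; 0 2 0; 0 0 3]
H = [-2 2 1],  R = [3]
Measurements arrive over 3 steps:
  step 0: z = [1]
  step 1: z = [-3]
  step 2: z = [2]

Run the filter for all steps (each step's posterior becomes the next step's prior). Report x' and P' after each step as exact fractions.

step 0: x' = [17/15, 6/5, 2/5], P' = [224/15 62/5 24/5; 62/5 58/5 11/5; 24/5 11/5 32/5]
step 1: x' = [-775/2173, -1374/2173, -5327/2173], P' = [45890/2173 30272/2173 30666/2173; 30272/2173 22866/2173 15652/2173; 30666/2173 15652/2173 67319/4346]
step 2: x' = [-3672339/955913, -2730223/955913, 50370/955913], P' = [15966460/955913 10850566/955913 9846258/955913; 10850566/955913 25956382/2867739 13987945/2867739; 9846258/955913 13987945/2867739 35757955/2867739]

step 0: x̄ = F·x = [3, -3, -8]
step 0: P̄ = F·P·Fᵀ + Q = [16 10 0; 10 17 13; 0 13 28]
step 0: y = z − H·x̄ = [21]
step 0: S = H·P̄·Hᵀ + R = [135]
step 0: K = P̄·Hᵀ·S⁻¹ = [-4/45; 1/5; 2/5]
step 0: x' = x̄ + K·y = [17/15, 6/5, 2/5]
step 0: P' = (I − K·H)·P̄ = [224/15 62/5 24/5; 62/5 58/5 11/5; 24/5 11/5 32/5]
step 1: x̄ = F·x = [-1/3, -2/3, -13/5]
step 1: P̄ = F·P·Fᵀ + Q = [70/3 32/3 0; 32/3 46/3 28; 0 28 527/5]
step 1: y = z − H·x̄ = [4/15]
step 1: S = H·P̄·Hᵀ + R = [4346/15]
step 1: K = P̄·Hᵀ·S⁻¹ = [-190/2173; 280/2173; 2421/4346]
step 1: x' = x̄ + K·y = [-775/2173, -1374/2173, -5327/2173]
step 1: P' = (I − K·H)·P̄ = [45890/2173 30272/2173 30666/2173; 30272/2173 22866/2173 15652/2173; 30666/2173 15652/2173 67319/4346]
step 2: x̄ = F·x = [-9879/2173, -5151/2173, 6278/2173]
step 2: P̄ = F·P·Fᵀ + Q = [62210/2173 6801/2173 -81947/2173; 6801/2173 63967/4346 165041/4346; -81947/2173 165041/4346 894229/4346]
step 2: y = z − H·x̄ = [-11388/2173]
step 2: S = H·P̄·Hᵀ + R = [2867739/4346]
step 2: K = P̄·Hᵀ·S⁻¹ = [-128510/955913; 265771/2867739; 1552099/2867739]
step 2: x' = x̄ + K·y = [-3672339/955913, -2730223/955913, 50370/955913]
step 2: P' = (I − K·H)·P̄ = [15966460/955913 10850566/955913 9846258/955913; 10850566/955913 25956382/2867739 13987945/2867739; 9846258/955913 13987945/2867739 35757955/2867739]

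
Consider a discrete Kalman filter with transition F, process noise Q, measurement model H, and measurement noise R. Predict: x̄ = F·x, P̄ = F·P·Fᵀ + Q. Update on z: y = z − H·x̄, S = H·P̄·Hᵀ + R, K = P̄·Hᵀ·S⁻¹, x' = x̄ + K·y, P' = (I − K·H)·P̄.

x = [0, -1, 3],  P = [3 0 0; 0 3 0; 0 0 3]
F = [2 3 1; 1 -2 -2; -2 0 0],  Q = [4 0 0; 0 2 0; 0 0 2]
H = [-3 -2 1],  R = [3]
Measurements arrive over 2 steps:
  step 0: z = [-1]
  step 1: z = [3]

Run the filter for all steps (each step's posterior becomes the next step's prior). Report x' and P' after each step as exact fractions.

step 0: x' = [1026/427, -1618/427, -558/427], P' = [6646/427 -8826/427 1944/427; -8826/427 12283/427 -1942/427; 1944/427 -1942/427 2134/427]
step 1: x' = [-530021/92672, 158693/23168, -27265/46336], P' = [5713853/92672 -1799229/23168 1405689/46336; -1799229/23168 575933/5792 -416377/11584; 1405689/46336 -416377/11584 474245/23168]

step 0: x̄ = F·x = [0, -4, 0]
step 0: P̄ = F·P·Fᵀ + Q = [46 -18 -12; -18 29 -6; -12 -6 14]
step 0: y = z − H·x̄ = [-9]
step 0: S = H·P̄·Hᵀ + R = [427]
step 0: K = P̄·Hᵀ·S⁻¹ = [-114/427; -10/427; 62/427]
step 0: x' = x̄ + K·y = [1026/427, -1618/427, -558/427]
step 0: P' = (I − K·H)·P̄ = [6646/427 -8826/427 1944/427; -8826/427 12283/427 -1942/427; 1944/427 -1942/427 2134/427]
step 1: x̄ = F·x = [-480/61, 5378/427, -2052/427]
step 1: P̄ = F·P·Fᵀ + Q = [4455/61 -6592/61 3212/61; -6592/61 77160/427 -40820/427; 3212/61 -40820/427 27438/427]
step 1: y = z − H·x̄ = [4009/427]
step 1: S = H·P̄·Hᵀ + R = [92672/427]
step 1: K = P̄·Hᵀ·S⁻¹ = [21217/92672; -14177/23168; 20813/46336]
step 1: x' = x̄ + K·y = [-530021/92672, 158693/23168, -27265/46336]
step 1: P' = (I − K·H)·P̄ = [5713853/92672 -1799229/23168 1405689/46336; -1799229/23168 575933/5792 -416377/11584; 1405689/46336 -416377/11584 474245/23168]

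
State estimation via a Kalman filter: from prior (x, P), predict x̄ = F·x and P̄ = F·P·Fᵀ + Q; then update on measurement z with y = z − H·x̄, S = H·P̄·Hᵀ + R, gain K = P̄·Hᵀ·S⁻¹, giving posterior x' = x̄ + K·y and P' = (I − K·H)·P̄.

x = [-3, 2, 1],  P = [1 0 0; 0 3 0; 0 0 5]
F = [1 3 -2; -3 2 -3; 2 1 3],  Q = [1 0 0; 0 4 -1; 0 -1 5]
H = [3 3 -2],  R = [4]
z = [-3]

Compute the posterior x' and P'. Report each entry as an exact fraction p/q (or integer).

x' = [-9267/2893, 12324/2893, 8849/2893]
P' = [39357/2893 -9655/2893 43913/2893; -9655/2893 11541/2893 1955/2893; 43913/2893 1955/2893 69420/2893]

x̄ = F·x = [1, 10, -1]
P̄ = F·P·Fᵀ + Q = [49 45 -19; 45 70 -46; -19 -46 57]
y = z − H·x̄ = [-38]
S = H·P̄·Hᵀ + R = [2893]
K = P̄·Hᵀ·S⁻¹ = [320/2893; 437/2893; -309/2893]
x' = x̄ + K·y = [-9267/2893, 12324/2893, 8849/2893]
P' = (I − K·H)·P̄ = [39357/2893 -9655/2893 43913/2893; -9655/2893 11541/2893 1955/2893; 43913/2893 1955/2893 69420/2893]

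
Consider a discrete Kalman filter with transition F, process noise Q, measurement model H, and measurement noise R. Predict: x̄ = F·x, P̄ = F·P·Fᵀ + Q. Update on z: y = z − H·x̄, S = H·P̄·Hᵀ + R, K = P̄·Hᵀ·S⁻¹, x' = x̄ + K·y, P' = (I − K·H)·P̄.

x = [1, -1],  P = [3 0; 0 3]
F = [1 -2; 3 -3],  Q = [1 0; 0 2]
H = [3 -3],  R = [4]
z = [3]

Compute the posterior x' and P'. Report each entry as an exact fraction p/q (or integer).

x' = [51/83, -24/83]
P' = [1567/166 1611/166; 1611/166 1727/166]

x̄ = F·x = [3, 6]
P̄ = F·P·Fᵀ + Q = [16 27; 27 56]
y = z − H·x̄ = [12]
S = H·P̄·Hᵀ + R = [166]
K = P̄·Hᵀ·S⁻¹ = [-33/166; -87/166]
x' = x̄ + K·y = [51/83, -24/83]
P' = (I − K·H)·P̄ = [1567/166 1611/166; 1611/166 1727/166]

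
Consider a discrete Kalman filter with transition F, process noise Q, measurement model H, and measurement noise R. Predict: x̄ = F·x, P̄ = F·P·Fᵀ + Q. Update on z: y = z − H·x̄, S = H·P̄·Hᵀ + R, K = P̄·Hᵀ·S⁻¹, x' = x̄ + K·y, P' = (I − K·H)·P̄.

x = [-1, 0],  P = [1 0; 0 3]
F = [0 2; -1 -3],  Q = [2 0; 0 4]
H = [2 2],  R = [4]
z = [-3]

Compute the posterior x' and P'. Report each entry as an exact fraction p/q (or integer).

x̄ = F·x = [0, 1]
P̄ = F·P·Fᵀ + Q = [14 -18; -18 32]
y = z − H·x̄ = [-5]
S = H·P̄·Hᵀ + R = [44]
K = P̄·Hᵀ·S⁻¹ = [-2/11; 7/11]
x' = x̄ + K·y = [10/11, -24/11]
P' = (I − K·H)·P̄ = [138/11 -142/11; -142/11 156/11]

x' = [10/11, -24/11]
P' = [138/11 -142/11; -142/11 156/11]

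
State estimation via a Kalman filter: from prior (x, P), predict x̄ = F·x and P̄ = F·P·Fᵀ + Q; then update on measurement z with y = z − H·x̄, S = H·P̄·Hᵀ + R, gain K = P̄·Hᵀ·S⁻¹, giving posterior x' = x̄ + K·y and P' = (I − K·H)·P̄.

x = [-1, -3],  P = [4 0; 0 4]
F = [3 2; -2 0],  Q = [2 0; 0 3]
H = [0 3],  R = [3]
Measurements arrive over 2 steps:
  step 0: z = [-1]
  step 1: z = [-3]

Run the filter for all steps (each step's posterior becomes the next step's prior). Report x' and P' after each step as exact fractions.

step 0: x' = [-177/29, -17/58], P' = [702/29 -12/29; -12/29 19/58]
step 1: x' = [158/4357, -8331/8714], P' = [45174/4357 -2082/4357; -2082/4357 2895/8714]

step 0: x̄ = F·x = [-9, 2]
step 0: P̄ = F·P·Fᵀ + Q = [54 -24; -24 19]
step 0: y = z − H·x̄ = [-7]
step 0: S = H·P̄·Hᵀ + R = [174]
step 0: K = P̄·Hᵀ·S⁻¹ = [-12/29; 19/58]
step 0: x' = x̄ + K·y = [-177/29, -17/58]
step 0: P' = (I − K·H)·P̄ = [702/29 -12/29; -12/29 19/58]
step 1: x̄ = F·x = [-548/29, 354/29]
step 1: P̄ = F·P·Fᵀ + Q = [6270/29 -4164/29; -4164/29 2895/29]
step 1: y = z − H·x̄ = [-1149/29]
step 1: S = H·P̄·Hᵀ + R = [26142/29]
step 1: K = P̄·Hᵀ·S⁻¹ = [-2082/4357; 2895/8714]
step 1: x' = x̄ + K·y = [158/4357, -8331/8714]
step 1: P' = (I − K·H)·P̄ = [45174/4357 -2082/4357; -2082/4357 2895/8714]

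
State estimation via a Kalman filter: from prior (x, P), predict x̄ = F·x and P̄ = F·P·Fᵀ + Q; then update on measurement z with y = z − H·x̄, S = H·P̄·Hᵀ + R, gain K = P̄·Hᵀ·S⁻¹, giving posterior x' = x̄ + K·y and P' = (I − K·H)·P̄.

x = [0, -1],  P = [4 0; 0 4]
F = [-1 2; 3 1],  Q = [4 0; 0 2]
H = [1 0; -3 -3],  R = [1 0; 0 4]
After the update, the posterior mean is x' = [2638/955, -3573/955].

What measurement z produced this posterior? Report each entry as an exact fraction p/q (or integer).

z = [3, 3]

x̄ = F·x = [-2, -1]
P̄ = F·P·Fᵀ + Q = [24 -4; -4 42]
S = H·P̄·Hᵀ + R = [25 -60; -60 526]
K = P̄·Hᵀ·S⁻¹ = [4512/4775 -6/955; -4472/4775 -309/955]
x' − x̄ = [4548/955, -2618/955] = K·y
y = (KᵀK)⁻¹·Kᵀ·(x' − x̄) = [5, -6]
z = y + H·x̄ = [5, -6] + [-2, 9] = [3, 3]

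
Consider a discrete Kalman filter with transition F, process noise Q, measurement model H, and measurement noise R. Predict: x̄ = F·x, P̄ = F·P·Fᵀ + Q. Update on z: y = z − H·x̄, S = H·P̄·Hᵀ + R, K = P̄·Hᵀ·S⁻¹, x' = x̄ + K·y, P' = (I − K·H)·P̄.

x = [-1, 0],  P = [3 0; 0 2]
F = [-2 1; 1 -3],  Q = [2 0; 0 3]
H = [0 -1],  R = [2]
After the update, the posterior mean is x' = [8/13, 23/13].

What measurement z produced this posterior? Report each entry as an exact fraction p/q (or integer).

z = [-2]

x̄ = F·x = [2, -1]
P̄ = F·P·Fᵀ + Q = [16 -12; -12 24]
S = H·P̄·Hᵀ + R = [26]
K = P̄·Hᵀ·S⁻¹ = [6/13; -12/13]
x' − x̄ = [-18/13, 36/13] = K·y
y = (KᵀK)⁻¹·Kᵀ·(x' − x̄) = [-3]
z = y + H·x̄ = [-3] + [1] = [-2]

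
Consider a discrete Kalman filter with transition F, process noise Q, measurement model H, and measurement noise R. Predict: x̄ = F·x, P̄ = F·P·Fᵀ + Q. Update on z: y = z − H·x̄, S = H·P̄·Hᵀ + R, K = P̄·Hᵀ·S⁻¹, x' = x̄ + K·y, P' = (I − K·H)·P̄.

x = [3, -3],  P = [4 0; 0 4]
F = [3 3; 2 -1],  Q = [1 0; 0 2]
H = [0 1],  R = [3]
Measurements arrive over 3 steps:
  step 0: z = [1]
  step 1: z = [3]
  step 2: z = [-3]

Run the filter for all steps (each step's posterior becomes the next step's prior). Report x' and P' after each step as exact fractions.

step 0: x̄ = F·x = [0, 9]
step 0: P̄ = F·P·Fᵀ + Q = [73 12; 12 22]
step 0: y = z − H·x̄ = [-8]
step 0: S = H·P̄·Hᵀ + R = [25]
step 0: K = P̄·Hᵀ·S⁻¹ = [12/25; 22/25]
step 0: x' = x̄ + K·y = [-96/25, 49/25]
step 0: P' = (I − K·H)·P̄ = [1681/25 36/25; 36/25 66/25]
step 1: x̄ = F·x = [-141/25, -241/25]
step 1: P̄ = F·P·Fᵀ + Q = [16396/25 9996/25; 9996/25 6696/25]
step 1: y = z − H·x̄ = [316/25]
step 1: S = H·P̄·Hᵀ + R = [6771/25]
step 1: K = P̄·Hᵀ·S⁻¹ = [3332/2257; 2232/2257]
step 1: x' = x̄ + K·y = [29387/2257, 6455/2257]
step 1: P' = (I − K·H)·P̄ = [147964/2257 9996/2257; 9996/2257 6696/2257]
step 2: x̄ = F·x = [107526/2257, 52319/2257]
step 2: P̄ = F·P·Fᵀ + Q = [1574125/2257 897684/2257; 897684/2257 563082/2257]
step 2: y = z − H·x̄ = [-59090/2257]
step 2: S = H·P̄·Hᵀ + R = [569853/2257]
step 2: K = P̄·Hᵀ·S⁻¹ = [299228/189951; 187694/189951]
step 2: x' = x̄ + K·y = [1215458/189951, -510763/189951]
step 2: P' = (I − K·H)·P̄ = [4488913/63317 299228/63317; 299228/63317 187694/63317]

step 0: x' = [-96/25, 49/25], P' = [1681/25 36/25; 36/25 66/25]
step 1: x' = [29387/2257, 6455/2257], P' = [147964/2257 9996/2257; 9996/2257 6696/2257]
step 2: x' = [1215458/189951, -510763/189951], P' = [4488913/63317 299228/63317; 299228/63317 187694/63317]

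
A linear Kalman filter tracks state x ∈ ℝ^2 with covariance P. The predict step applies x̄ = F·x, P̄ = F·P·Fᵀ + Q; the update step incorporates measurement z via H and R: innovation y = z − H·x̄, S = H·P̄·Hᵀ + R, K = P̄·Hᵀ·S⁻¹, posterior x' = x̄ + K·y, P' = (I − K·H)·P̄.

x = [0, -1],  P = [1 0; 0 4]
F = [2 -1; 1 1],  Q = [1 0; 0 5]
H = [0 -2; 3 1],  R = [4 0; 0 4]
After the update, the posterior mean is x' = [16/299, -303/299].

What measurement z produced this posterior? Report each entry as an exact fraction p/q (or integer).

z = [2, -1]

x̄ = F·x = [1, -1]
P̄ = F·P·Fᵀ + Q = [9 -2; -2 10]
S = H·P̄·Hᵀ + R = [44 -8; -8 83]
K = P̄·Hᵀ·S⁻¹ = [133/897 283/897; -407/897 4/897]
x' − x̄ = [-283/299, -4/299] = K·y
y = (KᵀK)⁻¹·Kᵀ·(x' − x̄) = [0, -3]
z = y + H·x̄ = [0, -3] + [2, 2] = [2, -1]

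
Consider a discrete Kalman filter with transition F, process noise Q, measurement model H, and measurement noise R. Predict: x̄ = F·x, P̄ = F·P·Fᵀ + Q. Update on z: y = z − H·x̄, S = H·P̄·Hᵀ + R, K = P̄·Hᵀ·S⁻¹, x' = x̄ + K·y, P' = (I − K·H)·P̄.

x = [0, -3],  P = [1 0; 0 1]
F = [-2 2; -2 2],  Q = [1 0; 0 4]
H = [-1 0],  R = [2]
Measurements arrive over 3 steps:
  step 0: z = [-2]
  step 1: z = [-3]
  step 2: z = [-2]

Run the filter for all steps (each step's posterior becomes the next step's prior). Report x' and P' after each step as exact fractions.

step 0: x̄ = F·x = [-6, -6]
step 0: P̄ = F·P·Fᵀ + Q = [9 8; 8 12]
step 0: y = z − H·x̄ = [-8]
step 0: S = H·P̄·Hᵀ + R = [11]
step 0: K = P̄·Hᵀ·S⁻¹ = [-9/11; -8/11]
step 0: x' = x̄ + K·y = [6/11, -2/11]
step 0: P' = (I − K·H)·P̄ = [18/11 16/11; 16/11 68/11]
step 1: x̄ = F·x = [-16/11, -16/11]
step 1: P̄ = F·P·Fᵀ + Q = [227/11 216/11; 216/11 260/11]
step 1: y = z − H·x̄ = [-49/11]
step 1: S = H·P̄·Hᵀ + R = [249/11]
step 1: K = P̄·Hᵀ·S⁻¹ = [-227/249; -72/83]
step 1: x' = x̄ + K·y = [649/249, 200/83]
step 1: P' = (I − K·H)·P̄ = [454/249 144/83; 144/83 548/83]
step 2: x̄ = F·x = [-98/249, -98/249]
step 2: P̄ = F·P·Fᵀ + Q = [5185/249 4936/249; 4936/249 5932/249]
step 2: y = z − H·x̄ = [-596/249]
step 2: S = H·P̄·Hᵀ + R = [5683/249]
step 2: K = P̄·Hᵀ·S⁻¹ = [-5185/5683; -4936/5683]
step 2: x' = x̄ + K·y = [10174/5683, 9578/5683]
step 2: P' = (I − K·H)·P̄ = [10370/5683 9872/5683; 9872/5683 37540/5683]

step 0: x' = [6/11, -2/11], P' = [18/11 16/11; 16/11 68/11]
step 1: x' = [649/249, 200/83], P' = [454/249 144/83; 144/83 548/83]
step 2: x' = [10174/5683, 9578/5683], P' = [10370/5683 9872/5683; 9872/5683 37540/5683]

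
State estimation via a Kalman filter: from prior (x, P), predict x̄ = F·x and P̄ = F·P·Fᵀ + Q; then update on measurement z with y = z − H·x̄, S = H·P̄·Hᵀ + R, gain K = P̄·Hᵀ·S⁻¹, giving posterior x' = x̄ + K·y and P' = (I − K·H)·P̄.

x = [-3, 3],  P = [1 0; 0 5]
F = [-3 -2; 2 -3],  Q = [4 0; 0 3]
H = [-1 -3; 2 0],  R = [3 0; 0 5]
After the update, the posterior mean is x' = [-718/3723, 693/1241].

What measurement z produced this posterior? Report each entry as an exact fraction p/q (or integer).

z = [-2, -2]

x̄ = F·x = [3, -15]
P̄ = F·P·Fᵀ + Q = [33 24; 24 52]
S = H·P̄·Hᵀ + R = [648 -210; -210 137]
K = P̄·Hᵀ·S⁻¹ = [-175/14892 1151/2482; -405/1241 -186/1241]
x' − x̄ = [-11887/3723, 19308/1241] = K·y
y = (KᵀK)⁻¹·Kᵀ·(x' − x̄) = [-44, -8]
z = y + H·x̄ = [-44, -8] + [42, 6] = [-2, -2]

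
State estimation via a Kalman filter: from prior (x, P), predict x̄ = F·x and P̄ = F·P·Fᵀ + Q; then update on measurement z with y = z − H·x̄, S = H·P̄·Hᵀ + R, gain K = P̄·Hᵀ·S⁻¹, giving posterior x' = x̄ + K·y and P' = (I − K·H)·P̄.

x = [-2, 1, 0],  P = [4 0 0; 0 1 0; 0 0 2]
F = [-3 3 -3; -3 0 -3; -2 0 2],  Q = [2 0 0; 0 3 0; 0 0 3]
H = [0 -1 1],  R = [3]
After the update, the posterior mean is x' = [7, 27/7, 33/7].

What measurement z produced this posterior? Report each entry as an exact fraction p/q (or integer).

z = [1]

x̄ = F·x = [9, 6, 4]
P̄ = F·P·Fᵀ + Q = [65 54 12; 54 57 12; 12 12 27]
S = H·P̄·Hᵀ + R = [63]
K = P̄·Hᵀ·S⁻¹ = [-2/3; -5/7; 5/21]
x' − x̄ = [-2, -15/7, 5/7] = K·y
y = (KᵀK)⁻¹·Kᵀ·(x' − x̄) = [3]
z = y + H·x̄ = [3] + [-2] = [1]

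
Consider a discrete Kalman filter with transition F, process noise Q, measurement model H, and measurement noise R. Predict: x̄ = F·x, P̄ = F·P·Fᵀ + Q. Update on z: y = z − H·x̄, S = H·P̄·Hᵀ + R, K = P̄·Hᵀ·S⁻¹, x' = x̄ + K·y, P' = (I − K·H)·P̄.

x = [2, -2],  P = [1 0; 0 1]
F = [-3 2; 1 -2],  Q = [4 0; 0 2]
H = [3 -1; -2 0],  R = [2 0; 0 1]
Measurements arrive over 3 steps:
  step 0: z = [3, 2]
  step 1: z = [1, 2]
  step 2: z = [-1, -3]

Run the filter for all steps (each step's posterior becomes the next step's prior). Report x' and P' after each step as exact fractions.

step 0: x̄ = F·x = [-10, 6]
step 0: P̄ = F·P·Fᵀ + Q = [17 -7; -7 7]
step 0: y = z − H·x̄ = [39, -18]
step 0: S = H·P̄·Hᵀ + R = [204 -116; -116 69]
step 0: K = P̄·Hᵀ·S⁻¹ = [29/310 -52/155; -77/155 -98/155]
step 0: x' = x̄ + K·y = [-97/310, -309/155]
step 0: P' = (I − K·H)·P̄ = [26/155 49/155; 49/155 301/155]
step 1: x̄ = F·x = [-189/62, 1139/310]
step 1: P̄ = F·P·Fᵀ + Q = [294/31 -178/31; -178/31 1344/155]
step 1: y = z − H·x̄ = [2142/155, -127/31]
step 1: S = H·P̄·Hᵀ + R = [20224/155 -2120/31; -2120/31 1207/31]
step 1: K = P̄·Hᵀ·S⁻¹ = [1325/15632 -661/1954; -17279/31264 -2641/3908]
step 1: x' = x̄ + K·y = [-3839/7816, -18679/15632]
step 1: P' = (I − K·H)·P̄ = [661/3908 2641/7816; 2641/7816 33125/15632]
step 2: x̄ = F·x = [-3581/3908, 1855/977]
step 2: P̄ = F·P·Fᵀ + Q = [9715/977 -6136/977; -6136/977 9080/977]
step 2: y = z − H·x̄ = [14255/3908, -9443/1954]
step 2: S = H·P̄·Hᵀ + R = [135285/977 -70562/977; -70562/977 39837/977]
step 2: K = P̄·Hᵀ·S⁻¹ = [35281/420013 -142364/420013; -234496/420013 -285968/420013]
step 2: x' = x̄ + K·y = [863639/840026, 1324091/420013]
step 2: P' = (I − K·H)·P̄ = [71182/420013 142984/420013; 142984/420013 897944/420013]

step 0: x' = [-97/310, -309/155], P' = [26/155 49/155; 49/155 301/155]
step 1: x' = [-3839/7816, -18679/15632], P' = [661/3908 2641/7816; 2641/7816 33125/15632]
step 2: x' = [863639/840026, 1324091/420013], P' = [71182/420013 142984/420013; 142984/420013 897944/420013]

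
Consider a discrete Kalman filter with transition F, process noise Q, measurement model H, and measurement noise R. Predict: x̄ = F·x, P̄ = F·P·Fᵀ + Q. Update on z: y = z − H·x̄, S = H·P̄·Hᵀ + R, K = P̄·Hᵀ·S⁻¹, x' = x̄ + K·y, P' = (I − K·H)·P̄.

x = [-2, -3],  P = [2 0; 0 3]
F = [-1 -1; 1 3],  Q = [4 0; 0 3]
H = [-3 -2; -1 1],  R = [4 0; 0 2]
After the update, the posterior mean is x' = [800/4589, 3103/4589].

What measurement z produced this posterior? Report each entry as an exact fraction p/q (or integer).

x̄ = F·x = [5, -11]
P̄ = F·P·Fᵀ + Q = [9 -11; -11 32]
S = H·P̄·Hᵀ + R = [81 -26; -26 65]
K = P̄·Hᵀ·S⁻¹ = [-65/353 -1750/4589; -69/353 2677/4589]
x' − x̄ = [-22145/4589, 53582/4589] = K·y
y = (KᵀK)⁻¹·Kᵀ·(x' − x̄) = [-9, 17]
z = y + H·x̄ = [-9, 17] + [7, -16] = [-2, 1]

z = [-2, 1]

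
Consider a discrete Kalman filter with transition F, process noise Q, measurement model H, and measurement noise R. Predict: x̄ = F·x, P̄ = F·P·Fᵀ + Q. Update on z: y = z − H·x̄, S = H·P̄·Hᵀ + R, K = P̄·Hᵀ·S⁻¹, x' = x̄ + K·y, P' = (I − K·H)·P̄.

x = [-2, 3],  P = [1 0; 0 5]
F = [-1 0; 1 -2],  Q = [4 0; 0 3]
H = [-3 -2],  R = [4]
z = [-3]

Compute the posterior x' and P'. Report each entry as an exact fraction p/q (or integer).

x̄ = F·x = [2, -8]
P̄ = F·P·Fᵀ + Q = [5 -1; -1 24]
y = z − H·x̄ = [-13]
S = H·P̄·Hᵀ + R = [133]
K = P̄·Hᵀ·S⁻¹ = [-13/133; -45/133]
x' = x̄ + K·y = [435/133, -479/133]
P' = (I − K·H)·P̄ = [496/133 -718/133; -718/133 1167/133]

x' = [435/133, -479/133]
P' = [496/133 -718/133; -718/133 1167/133]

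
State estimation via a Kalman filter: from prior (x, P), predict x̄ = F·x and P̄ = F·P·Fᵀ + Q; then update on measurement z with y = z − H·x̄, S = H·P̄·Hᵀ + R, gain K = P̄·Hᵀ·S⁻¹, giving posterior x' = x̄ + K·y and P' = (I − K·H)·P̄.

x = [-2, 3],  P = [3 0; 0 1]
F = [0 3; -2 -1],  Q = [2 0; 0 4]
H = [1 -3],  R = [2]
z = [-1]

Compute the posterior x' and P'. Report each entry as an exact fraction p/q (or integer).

x' = [379/46, 281/92]
P' = [203/23 66/23; 66/23 53/46]

x̄ = F·x = [9, 1]
P̄ = F·P·Fᵀ + Q = [11 -3; -3 17]
y = z − H·x̄ = [-7]
S = H·P̄·Hᵀ + R = [184]
K = P̄·Hᵀ·S⁻¹ = [5/46; -27/92]
x' = x̄ + K·y = [379/46, 281/92]
P' = (I − K·H)·P̄ = [203/23 66/23; 66/23 53/46]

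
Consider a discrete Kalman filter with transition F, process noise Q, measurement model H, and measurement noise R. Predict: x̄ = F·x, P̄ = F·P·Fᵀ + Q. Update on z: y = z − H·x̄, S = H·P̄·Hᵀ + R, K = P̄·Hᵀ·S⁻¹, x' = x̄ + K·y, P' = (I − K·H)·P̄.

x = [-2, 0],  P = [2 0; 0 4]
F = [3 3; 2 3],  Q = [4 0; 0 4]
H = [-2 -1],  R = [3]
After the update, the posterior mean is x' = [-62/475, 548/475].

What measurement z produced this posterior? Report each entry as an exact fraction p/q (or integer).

x̄ = F·x = [-6, -4]
P̄ = F·P·Fᵀ + Q = [58 48; 48 48]
S = H·P̄·Hᵀ + R = [475]
K = P̄·Hᵀ·S⁻¹ = [-164/475; -144/475]
x' − x̄ = [2788/475, 2448/475] = K·y
y = (KᵀK)⁻¹·Kᵀ·(x' − x̄) = [-17]
z = y + H·x̄ = [-17] + [16] = [-1]

z = [-1]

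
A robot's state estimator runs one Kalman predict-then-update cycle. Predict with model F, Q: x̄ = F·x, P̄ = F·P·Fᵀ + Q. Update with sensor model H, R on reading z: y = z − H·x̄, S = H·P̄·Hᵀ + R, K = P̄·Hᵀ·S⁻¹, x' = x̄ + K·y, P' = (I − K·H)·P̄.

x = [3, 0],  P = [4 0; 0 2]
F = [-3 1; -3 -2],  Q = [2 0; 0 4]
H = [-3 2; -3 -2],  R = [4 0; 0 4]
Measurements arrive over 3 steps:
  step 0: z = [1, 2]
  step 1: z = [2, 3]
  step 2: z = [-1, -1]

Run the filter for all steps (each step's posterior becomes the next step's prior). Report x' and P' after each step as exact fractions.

step 0: x̄ = F·x = [-9, -9]
step 0: P̄ = F·P·Fᵀ + Q = [40 32; 32 48]
step 0: y = z − H·x̄ = [-8, -43]
step 0: S = H·P̄·Hᵀ + R = [172 168; 168 940]
step 0: K = P̄·Hᵀ·S⁻¹ = [-1358/8341 -1390/8341; 2016/8341 -2064/8341]
step 0: x' = x̄ + K·y = [-4435/8341, -2445/8341]
step 0: P' = (I − K·H)·P̄ = [1832/8341 32/8341; 32/8341 4080/8341]
step 1: x̄ = F·x = [10860/8341, 18195/8341]
step 1: P̄ = F·P·Fᵀ + Q = [37058/8341 8424/8341; 8424/8341 66556/8341]
step 1: y = z − H·x̄ = [12872/8341, 4947/439]
step 1: S = H·P̄·Hᵀ + R = [532022/8341 3542/439; 3542/439 38642/439]
step 1: K = P̄·Hᵀ·S⁻¹ = [-2589/16484 -2637/16484; 336571/1446471 -342889/1446471]
step 1: x' = x̄ + K·y = [-12249/16484, -189220/1446471]
step 1: P' = (I − K·H)·P̄ = [67/317 12/4121; 12/4121 679460/1446471]
step 2: x̄ = F·x = [12141317/5785884, 14411957/5785884]
step 2: P̄ = F·P·Fᵀ + Q = [6298619/1446471 1405205/1446471; 1405205/1446471 11305757/1446471]
step 2: y = z − H·x̄ = [1814153/5785884, 59461981/5785884]
step 2: S = H·P̄·Hᵀ + R = [90834023/1446471 11464543/1446471; 11464543/1446471 124558943/1446471]
step 2: K = P̄·Hᵀ·S⁻¹ = [-1479407/9428122 -61779851/386553002; 10955741/47140610 -457616611/1932765010]
step 2: x' = x̄ + K·y = [157222563/386553002, 126085054/966382505]
step 2: P' = (I − K·H)·P̄ = [40811846/193276501 562082/193276501; 562082/193276501 453400996/966382505]

step 0: x' = [-4435/8341, -2445/8341], P' = [1832/8341 32/8341; 32/8341 4080/8341]
step 1: x' = [-12249/16484, -189220/1446471], P' = [67/317 12/4121; 12/4121 679460/1446471]
step 2: x' = [157222563/386553002, 126085054/966382505], P' = [40811846/193276501 562082/193276501; 562082/193276501 453400996/966382505]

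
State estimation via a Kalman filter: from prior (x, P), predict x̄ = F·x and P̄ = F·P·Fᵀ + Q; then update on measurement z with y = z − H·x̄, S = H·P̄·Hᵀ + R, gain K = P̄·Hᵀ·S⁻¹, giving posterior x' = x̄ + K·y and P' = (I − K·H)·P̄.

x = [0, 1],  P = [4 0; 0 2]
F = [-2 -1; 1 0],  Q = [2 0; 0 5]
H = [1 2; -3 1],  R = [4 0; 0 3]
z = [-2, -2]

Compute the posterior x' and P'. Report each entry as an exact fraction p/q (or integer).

x̄ = F·x = [-1, 0]
P̄ = F·P·Fᵀ + Q = [20 -8; -8 9]
y = z − H·x̄ = [-1, -5]
S = H·P̄·Hᵀ + R = [28 -2; -2 240]
K = P̄·Hᵀ·S⁻¹ = [206/1679 -474/1679; 1233/3358 236/1679]
x' = x̄ + K·y = [485/1679, -3593/3358]
P' = (I − K·H)·P̄ = [524/1679 150/1679; 150/1679 1158/1679]

x' = [485/1679, -3593/3358]
P' = [524/1679 150/1679; 150/1679 1158/1679]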